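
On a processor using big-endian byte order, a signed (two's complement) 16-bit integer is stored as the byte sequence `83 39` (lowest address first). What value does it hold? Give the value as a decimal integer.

-31943

Big-endian stores the most-significant byte at the lowest address.
The bytes are already most-significant first: 0x8339.
Top bit is set, so as a signed 16-bit value this is 0x8339 − 2^16 = -31943.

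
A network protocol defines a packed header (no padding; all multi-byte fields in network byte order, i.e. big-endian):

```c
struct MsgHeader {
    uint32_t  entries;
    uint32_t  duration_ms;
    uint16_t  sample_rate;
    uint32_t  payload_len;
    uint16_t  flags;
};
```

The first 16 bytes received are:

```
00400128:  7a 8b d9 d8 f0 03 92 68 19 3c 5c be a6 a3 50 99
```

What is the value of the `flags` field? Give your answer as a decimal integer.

20633

`flags` follows `entries` (4 B), `duration_ms` (4 B), `sample_rate` (2 B), `payload_len` (4 B), so it starts at offset 4 + 4 + 2 + 4 = 14 and occupies 2 bytes.
Bytes at offsets 14..15: 50 99.
In big-endian order the high byte comes first in memory.
The bytes are already most-significant first: 0x5099.
0x5099 = 20633.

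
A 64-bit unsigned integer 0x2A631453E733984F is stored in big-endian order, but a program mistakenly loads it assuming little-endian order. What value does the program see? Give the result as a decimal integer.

5735391194080633642

Stored big-endian, the bytes at ascending addresses are 2A 63 14 53 E7 33 98 4F.
Read back as little-endian, the first byte is least significant, giving 0x4F9833E75314632A.
0x4F9833E75314632A = 5735391194080633642.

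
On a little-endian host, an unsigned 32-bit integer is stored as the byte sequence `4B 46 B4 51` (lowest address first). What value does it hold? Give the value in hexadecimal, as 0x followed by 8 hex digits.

0x51B4464B

Little-endian stores the least-significant byte at the lowest address.
Reassemble most-significant byte first: 51 B4 46 4B → 0x51B4464B.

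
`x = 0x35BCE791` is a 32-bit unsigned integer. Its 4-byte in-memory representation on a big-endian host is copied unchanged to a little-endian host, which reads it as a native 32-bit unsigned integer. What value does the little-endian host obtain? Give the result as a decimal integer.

2447883317

Stored big-endian, the bytes at ascending addresses are 35 BC E7 91.
Read back as little-endian, the first byte is least significant, giving 0x91E7BC35.
0x91E7BC35 = 2447883317.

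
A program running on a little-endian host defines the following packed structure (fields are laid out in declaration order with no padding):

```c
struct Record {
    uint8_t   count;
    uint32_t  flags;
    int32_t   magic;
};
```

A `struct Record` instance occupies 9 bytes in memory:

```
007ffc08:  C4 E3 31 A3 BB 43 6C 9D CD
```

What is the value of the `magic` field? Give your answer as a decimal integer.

-845321149

`magic` follows `count` (1 B), `flags` (4 B), so it starts at offset 1 + 4 = 5 and occupies 4 bytes.
Bytes at offsets 5..8: 43 6C 9D CD.
In little-endian order the low byte comes first in memory.
Reassemble most-significant byte first: CD 9D 6C 43 → 0xCD9D6C43.
Top bit is set, so as a signed 32-bit value this is 0xCD9D6C43 − 2^32 = -845321149.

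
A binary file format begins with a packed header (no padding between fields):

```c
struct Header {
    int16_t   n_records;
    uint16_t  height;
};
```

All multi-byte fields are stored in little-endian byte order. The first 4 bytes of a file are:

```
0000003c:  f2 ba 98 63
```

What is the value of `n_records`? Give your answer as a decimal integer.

-17678

`n_records` is the first field, at byte offset 0, occupying 2 bytes.
Bytes at offsets 0..1: F2 BA.
Little-endian: lowest address holds the least-significant byte.
Reassemble most-significant byte first: BA F2 → 0xBAF2.
Top bit is set, so as a signed 16-bit value this is 0xBAF2 − 2^16 = -17678.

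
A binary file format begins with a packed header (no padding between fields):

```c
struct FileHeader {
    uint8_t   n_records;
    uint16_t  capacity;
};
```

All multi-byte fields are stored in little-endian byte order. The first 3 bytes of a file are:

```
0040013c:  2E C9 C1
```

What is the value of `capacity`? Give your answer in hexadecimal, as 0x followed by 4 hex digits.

0xC1C9

`capacity` follows `n_records` (1 byte), so it starts at byte offset 1 and occupies 2 bytes.
Bytes at offsets 1..2: C9 C1.
Little-endian stores the least-significant byte at the lowest address.
Reassemble most-significant byte first: C1 C9 → 0xC1C9.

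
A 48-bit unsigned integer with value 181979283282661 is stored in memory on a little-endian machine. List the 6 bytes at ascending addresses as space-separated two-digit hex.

E5 5A 89 5A 82 A5

181979283282661 in hexadecimal, padded to 48 bits, is 0xA5825A895AE5.
Split into bytes (most-significant first): A5 82 5A 89 5A E5.
Little-endian: lowest address holds the least-significant byte.
So at ascending addresses the bytes are E5 5A 89 5A 82 A5.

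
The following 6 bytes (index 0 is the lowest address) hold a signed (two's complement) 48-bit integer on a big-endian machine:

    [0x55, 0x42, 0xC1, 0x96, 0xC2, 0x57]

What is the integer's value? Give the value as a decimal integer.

93745204085335

Big-endian: lowest address holds the most-significant byte.
The bytes are already most-significant first: 0x5542C196C257.
0x5542C196C257 = 93745204085335.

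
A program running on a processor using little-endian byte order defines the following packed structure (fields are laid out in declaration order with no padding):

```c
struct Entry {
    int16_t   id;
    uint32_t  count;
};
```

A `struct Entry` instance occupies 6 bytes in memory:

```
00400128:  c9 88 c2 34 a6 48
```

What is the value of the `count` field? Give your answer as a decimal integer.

1218852034

`count` follows `id` (2 bytes), so it starts at byte offset 2 and occupies 4 bytes.
Bytes at offsets 2..5: C2 34 A6 48.
Little-endian stores the least-significant byte at the lowest address.
Reassemble most-significant byte first: 48 A6 34 C2 → 0x48A634C2.
0x48A634C2 = 1218852034.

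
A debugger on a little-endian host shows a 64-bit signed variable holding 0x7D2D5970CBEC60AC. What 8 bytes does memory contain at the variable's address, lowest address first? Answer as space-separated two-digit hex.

Split into bytes (most-significant first): 7D 2D 59 70 CB EC 60 AC.
Little-endian: lowest address holds the least-significant byte.
So at ascending addresses the bytes are AC 60 EC CB 70 59 2D 7D.

AC 60 EC CB 70 59 2D 7D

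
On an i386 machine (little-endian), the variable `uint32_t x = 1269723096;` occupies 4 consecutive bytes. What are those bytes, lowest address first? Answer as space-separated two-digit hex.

D8 6F AE 4B

1269723096 in hexadecimal, padded to 32 bits, is 0x4BAE6FD8.
Split into bytes (most-significant first): 4B AE 6F D8.
In little-endian order the low byte comes first in memory.
So at ascending addresses the bytes are D8 6F AE 4B.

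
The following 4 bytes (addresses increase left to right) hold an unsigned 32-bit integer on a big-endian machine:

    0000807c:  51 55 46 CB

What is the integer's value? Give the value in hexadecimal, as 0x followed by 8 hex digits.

Big-endian: lowest address holds the most-significant byte.
The bytes are already most-significant first: 0x515546CB.

0x515546CB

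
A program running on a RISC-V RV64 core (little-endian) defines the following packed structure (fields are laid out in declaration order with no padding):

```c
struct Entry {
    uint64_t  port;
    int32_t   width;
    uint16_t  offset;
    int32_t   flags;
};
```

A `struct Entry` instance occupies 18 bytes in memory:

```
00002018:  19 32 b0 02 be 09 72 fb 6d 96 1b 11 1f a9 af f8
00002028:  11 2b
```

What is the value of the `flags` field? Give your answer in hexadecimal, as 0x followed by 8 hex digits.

`flags` follows `port` (8 B), `width` (4 B), `offset` (2 B), so it starts at offset 8 + 4 + 2 = 14 and occupies 4 bytes.
Bytes at offsets 14..17: AF F8 11 2B.
Little-endian stores the least-significant byte at the lowest address.
Reassemble most-significant byte first: 2B 11 F8 AF → 0x2B11F8AF.

0x2B11F8AF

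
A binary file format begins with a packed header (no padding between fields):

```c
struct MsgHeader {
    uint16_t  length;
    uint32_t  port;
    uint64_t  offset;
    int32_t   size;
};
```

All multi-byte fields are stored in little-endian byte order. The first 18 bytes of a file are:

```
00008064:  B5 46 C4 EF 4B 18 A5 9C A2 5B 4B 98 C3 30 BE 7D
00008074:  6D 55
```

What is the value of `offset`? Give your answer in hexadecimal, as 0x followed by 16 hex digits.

0x30C3984B5BA29CA5

`offset` follows `length` (2 B), `port` (4 B), so it starts at offset 2 + 4 = 6 and occupies 8 bytes.
Bytes at offsets 6..13: A5 9C A2 5B 4B 98 C3 30.
Little-endian stores the least-significant byte at the lowest address.
Reassemble most-significant byte first: 30 C3 98 4B 5B A2 9C A5 → 0x30C3984B5BA29CA5.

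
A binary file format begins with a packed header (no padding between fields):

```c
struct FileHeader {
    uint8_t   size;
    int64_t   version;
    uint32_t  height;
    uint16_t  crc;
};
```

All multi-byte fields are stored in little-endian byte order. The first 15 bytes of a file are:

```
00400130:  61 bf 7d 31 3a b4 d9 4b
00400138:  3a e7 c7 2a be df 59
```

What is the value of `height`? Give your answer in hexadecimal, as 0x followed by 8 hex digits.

`height` follows `size` (1 B), `version` (8 B), so it starts at offset 1 + 8 = 9 and occupies 4 bytes.
Bytes at offsets 9..12: E7 C7 2A BE.
Little-endian stores the least-significant byte at the lowest address.
Reassemble most-significant byte first: BE 2A C7 E7 → 0xBE2AC7E7.

0xBE2AC7E7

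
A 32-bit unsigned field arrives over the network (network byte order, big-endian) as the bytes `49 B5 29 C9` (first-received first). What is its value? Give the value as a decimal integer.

1236609481

Big-endian stores the most-significant byte at the lowest address.
The bytes are already most-significant first: 0x49B529C9.
0x49B529C9 = 1236609481.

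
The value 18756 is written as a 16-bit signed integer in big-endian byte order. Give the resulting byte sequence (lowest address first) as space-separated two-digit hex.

49 44

18756 in hexadecimal, padded to 16 bits, is 0x4944.
Split into bytes (most-significant first): 49 44.
Big-endian stores the most-significant byte at the lowest address.
So the memory order matches the most-significant-first order: 49 44.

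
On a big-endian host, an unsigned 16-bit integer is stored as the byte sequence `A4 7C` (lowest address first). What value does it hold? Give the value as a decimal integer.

42108

Big-endian: lowest address holds the most-significant byte.
The bytes are already most-significant first: 0xA47C.
0xA47C = 42108.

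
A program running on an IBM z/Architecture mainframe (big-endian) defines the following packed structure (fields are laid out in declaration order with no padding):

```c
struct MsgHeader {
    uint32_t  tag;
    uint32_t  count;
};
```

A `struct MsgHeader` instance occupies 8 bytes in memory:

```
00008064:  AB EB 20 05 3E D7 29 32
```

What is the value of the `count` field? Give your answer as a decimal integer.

1054288178

`count` follows `tag` (4 bytes), so it starts at byte offset 4 and occupies 4 bytes.
Bytes at offsets 4..7: 3E D7 29 32.
Big-endian: lowest address holds the most-significant byte.
The bytes are already most-significant first: 0x3ED72932.
0x3ED72932 = 1054288178.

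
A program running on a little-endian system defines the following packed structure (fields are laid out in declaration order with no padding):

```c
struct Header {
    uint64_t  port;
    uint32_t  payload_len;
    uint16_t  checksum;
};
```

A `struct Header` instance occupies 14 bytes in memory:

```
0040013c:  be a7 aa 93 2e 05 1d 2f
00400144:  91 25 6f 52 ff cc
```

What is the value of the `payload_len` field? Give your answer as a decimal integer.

1383015825

`payload_len` follows `port` (8 bytes), so it starts at byte offset 8 and occupies 4 bytes.
Bytes at offsets 8..11: 91 25 6F 52.
Little-endian: lowest address holds the least-significant byte.
Reassemble most-significant byte first: 52 6F 25 91 → 0x526F2591.
0x526F2591 = 1383015825.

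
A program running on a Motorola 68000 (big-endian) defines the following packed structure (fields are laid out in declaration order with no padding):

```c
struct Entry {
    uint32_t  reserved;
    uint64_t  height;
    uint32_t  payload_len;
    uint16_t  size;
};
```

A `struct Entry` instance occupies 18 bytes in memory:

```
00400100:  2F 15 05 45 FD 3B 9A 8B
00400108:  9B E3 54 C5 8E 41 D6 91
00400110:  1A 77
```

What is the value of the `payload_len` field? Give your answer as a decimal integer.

`payload_len` follows `reserved` (4 B), `height` (8 B), so it starts at offset 4 + 8 = 12 and occupies 4 bytes.
Bytes at offsets 12..15: 8E 41 D6 91.
Big-endian: lowest address holds the most-significant byte.
The bytes are already most-significant first: 0x8E41D691.
0x8E41D691 = 2386679441.

2386679441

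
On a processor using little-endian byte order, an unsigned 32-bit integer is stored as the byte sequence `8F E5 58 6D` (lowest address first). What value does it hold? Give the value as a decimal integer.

1834542479

Little-endian: lowest address holds the least-significant byte.
Reassemble most-significant byte first: 6D 58 E5 8F → 0x6D58E58F.
0x6D58E58F = 1834542479.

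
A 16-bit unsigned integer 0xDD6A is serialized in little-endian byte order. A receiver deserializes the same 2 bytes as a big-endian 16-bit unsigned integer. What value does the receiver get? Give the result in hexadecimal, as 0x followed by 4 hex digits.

0x6ADD

Stored little-endian, the bytes at ascending addresses are 6A DD.
Read back as big-endian, the last byte is least significant, giving 0x6ADD.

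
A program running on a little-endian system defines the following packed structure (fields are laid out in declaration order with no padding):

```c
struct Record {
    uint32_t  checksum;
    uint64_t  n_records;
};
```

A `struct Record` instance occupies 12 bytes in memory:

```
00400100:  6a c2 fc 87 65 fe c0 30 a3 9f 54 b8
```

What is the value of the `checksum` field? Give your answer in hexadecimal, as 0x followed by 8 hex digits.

`checksum` is the first field, at byte offset 0, occupying 4 bytes.
Bytes at offsets 0..3: 6A C2 FC 87.
In little-endian order the low byte comes first in memory.
Reassemble most-significant byte first: 87 FC C2 6A → 0x87FCC26A.

0x87FCC26A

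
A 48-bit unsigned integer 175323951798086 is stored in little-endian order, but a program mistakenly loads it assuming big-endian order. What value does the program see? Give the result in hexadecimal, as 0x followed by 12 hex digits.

175323951798086 in 48-bit hexadecimal is 0x9F74C9DE1746.
Stored little-endian, the bytes at ascending addresses are 46 17 DE C9 74 9F.
Read back as big-endian, the last byte is least significant, giving 0x4617DEC9749F.

0x4617DEC9749F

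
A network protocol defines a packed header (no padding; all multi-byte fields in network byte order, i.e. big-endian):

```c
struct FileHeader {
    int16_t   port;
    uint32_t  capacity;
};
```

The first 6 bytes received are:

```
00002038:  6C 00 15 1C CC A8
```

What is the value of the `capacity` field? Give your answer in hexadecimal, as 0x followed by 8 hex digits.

`capacity` follows `port` (2 bytes), so it starts at byte offset 2 and occupies 4 bytes.
Bytes at offsets 2..5: 15 1C CC A8.
Big-endian: lowest address holds the most-significant byte.
The bytes are already most-significant first: 0x151CCCA8.

0x151CCCA8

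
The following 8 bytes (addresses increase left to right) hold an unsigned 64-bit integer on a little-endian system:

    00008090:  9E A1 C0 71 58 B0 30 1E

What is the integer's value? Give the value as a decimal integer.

2175432513932009886

In little-endian order the low byte comes first in memory.
Reassemble most-significant byte first: 1E 30 B0 58 71 C0 A1 9E → 0x1E30B05871C0A19E.
0x1E30B05871C0A19E = 2175432513932009886.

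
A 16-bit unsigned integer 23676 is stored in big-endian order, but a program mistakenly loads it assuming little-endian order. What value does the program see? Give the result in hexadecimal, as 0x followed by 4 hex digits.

0x7C5C

23676 in 16-bit hexadecimal is 0x5C7C.
Stored big-endian, the bytes at ascending addresses are 5C 7C.
Read back as little-endian, the first byte is least significant, giving 0x7C5C.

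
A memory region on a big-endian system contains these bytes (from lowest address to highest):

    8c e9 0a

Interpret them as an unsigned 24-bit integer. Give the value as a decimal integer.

9234698

In big-endian order the high byte comes first in memory.
The bytes are already most-significant first: 0x8CE90A.
0x8CE90A = 9234698.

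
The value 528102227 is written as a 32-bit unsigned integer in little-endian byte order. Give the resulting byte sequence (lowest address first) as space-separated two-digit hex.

528102227 in hexadecimal, padded to 32 bits, is 0x1F7A3353.
Split into bytes (most-significant first): 1F 7A 33 53.
Little-endian: lowest address holds the least-significant byte.
So at ascending addresses the bytes are 53 33 7A 1F.

53 33 7A 1F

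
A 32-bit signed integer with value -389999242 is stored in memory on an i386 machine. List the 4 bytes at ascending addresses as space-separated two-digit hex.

Two's complement of -389999242 in 32 bits: 389999242 = 0x173EEA8A; invert → 0xE8C11575; add 1 → 0xE8C11576.
Split into bytes (most-significant first): E8 C1 15 76.
In little-endian order the low byte comes first in memory.
So at ascending addresses the bytes are 76 15 C1 E8.

76 15 C1 E8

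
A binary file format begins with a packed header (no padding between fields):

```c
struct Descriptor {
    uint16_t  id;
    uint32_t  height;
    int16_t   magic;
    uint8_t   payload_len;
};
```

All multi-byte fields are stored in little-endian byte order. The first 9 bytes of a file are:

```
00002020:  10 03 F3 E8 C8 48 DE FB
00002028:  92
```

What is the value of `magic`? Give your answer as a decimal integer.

`magic` follows `id` (2 B), `height` (4 B), so it starts at offset 2 + 4 = 6 and occupies 2 bytes.
Bytes at offsets 6..7: DE FB.
In little-endian order the low byte comes first in memory.
Reassemble most-significant byte first: FB DE → 0xFBDE.
Top bit is set, so as a signed 16-bit value this is 0xFBDE − 2^16 = -1058.

-1058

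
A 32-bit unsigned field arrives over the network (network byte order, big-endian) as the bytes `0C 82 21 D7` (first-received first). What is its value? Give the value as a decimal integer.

Big-endian: lowest address holds the most-significant byte.
The bytes are already most-significant first: 0x0C8221D7.
0x0C8221D7 = 209854935.

209854935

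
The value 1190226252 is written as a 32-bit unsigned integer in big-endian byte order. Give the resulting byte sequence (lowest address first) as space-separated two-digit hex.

1190226252 in hexadecimal, padded to 32 bits, is 0x46F1694C.
Split into bytes (most-significant first): 46 F1 69 4C.
In big-endian order the high byte comes first in memory.
So the memory order matches the most-significant-first order: 46 F1 69 4C.

46 F1 69 4C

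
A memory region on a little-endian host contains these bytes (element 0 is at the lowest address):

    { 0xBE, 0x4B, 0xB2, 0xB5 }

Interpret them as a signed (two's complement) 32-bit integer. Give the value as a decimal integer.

Little-endian stores the least-significant byte at the lowest address.
Reassemble most-significant byte first: B5 B2 4B BE → 0xB5B24BBE.
Top bit is set, so as a signed 32-bit value this is 0xB5B24BBE − 2^32 = -1246606402.

-1246606402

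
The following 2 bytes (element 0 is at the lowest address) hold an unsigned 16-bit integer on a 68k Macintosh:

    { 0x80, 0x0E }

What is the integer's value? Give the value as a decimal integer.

32782

In big-endian order the high byte comes first in memory.
The bytes are already most-significant first: 0x800E.
0x800E = 32782.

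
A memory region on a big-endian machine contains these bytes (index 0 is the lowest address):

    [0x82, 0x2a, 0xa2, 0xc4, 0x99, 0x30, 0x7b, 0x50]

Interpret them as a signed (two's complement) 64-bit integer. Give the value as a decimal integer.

-9067255934489691312

Big-endian stores the most-significant byte at the lowest address.
The bytes are already most-significant first: 0x822AA2C499307B50.
Top bit is set, so as a signed 64-bit value this is 0x822AA2C499307B50 − 2^64 = -9067255934489691312.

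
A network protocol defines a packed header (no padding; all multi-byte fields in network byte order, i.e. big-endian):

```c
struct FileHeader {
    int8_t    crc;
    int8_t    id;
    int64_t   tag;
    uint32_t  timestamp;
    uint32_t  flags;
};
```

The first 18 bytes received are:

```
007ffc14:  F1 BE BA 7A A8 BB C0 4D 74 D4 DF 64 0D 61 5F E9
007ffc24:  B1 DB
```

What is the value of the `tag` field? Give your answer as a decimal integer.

`tag` follows `crc` (1 B), `id` (1 B), so it starts at offset 1 + 1 = 2 and occupies 8 bytes.
Bytes at offsets 2..9: BA 7A A8 BB C0 4D 74 D4.
Big-endian: lowest address holds the most-significant byte.
The bytes are already most-significant first: 0xBA7AA8BBC04D74D4.
Top bit is set, so as a signed 64-bit value this is 0xBA7AA8BBC04D74D4 − 2^64 = -5009506111157603116.

-5009506111157603116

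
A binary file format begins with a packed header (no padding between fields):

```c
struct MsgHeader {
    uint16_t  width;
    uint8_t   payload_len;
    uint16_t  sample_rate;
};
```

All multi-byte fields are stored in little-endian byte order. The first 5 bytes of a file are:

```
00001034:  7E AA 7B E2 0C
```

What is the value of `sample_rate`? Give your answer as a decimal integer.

3298

`sample_rate` follows `width` (2 B), `payload_len` (1 B), so it starts at offset 2 + 1 = 3 and occupies 2 bytes.
Bytes at offsets 3..4: E2 0C.
Little-endian stores the least-significant byte at the lowest address.
Reassemble most-significant byte first: 0C E2 → 0x0CE2.
0x0CE2 = 3298.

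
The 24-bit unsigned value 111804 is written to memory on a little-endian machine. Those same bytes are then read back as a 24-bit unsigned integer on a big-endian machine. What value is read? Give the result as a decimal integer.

111804 in 24-bit hexadecimal is 0x01B4BC.
Stored little-endian, the bytes at ascending addresses are BC B4 01.
Read back as big-endian, the last byte is least significant, giving 0xBCB401.
0xBCB401 = 12366849.

12366849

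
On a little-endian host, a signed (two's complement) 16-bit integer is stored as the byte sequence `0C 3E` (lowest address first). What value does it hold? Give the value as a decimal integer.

15884

Little-endian stores the least-significant byte at the lowest address.
Reassemble most-significant byte first: 3E 0C → 0x3E0C.
0x3E0C = 15884.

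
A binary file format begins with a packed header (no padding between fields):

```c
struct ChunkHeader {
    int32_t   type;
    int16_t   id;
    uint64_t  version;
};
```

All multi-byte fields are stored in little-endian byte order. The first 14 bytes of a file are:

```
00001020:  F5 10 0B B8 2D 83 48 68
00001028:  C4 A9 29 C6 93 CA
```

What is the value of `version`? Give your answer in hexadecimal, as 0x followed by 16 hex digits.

`version` follows `type` (4 B), `id` (2 B), so it starts at offset 4 + 2 = 6 and occupies 8 bytes.
Bytes at offsets 6..13: 48 68 C4 A9 29 C6 93 CA.
In little-endian order the low byte comes first in memory.
Reassemble most-significant byte first: CA 93 C6 29 A9 C4 68 48 → 0xCA93C629A9C46848.

0xCA93C629A9C46848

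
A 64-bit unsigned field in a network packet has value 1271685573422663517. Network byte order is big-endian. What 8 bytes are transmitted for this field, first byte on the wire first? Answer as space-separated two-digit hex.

1271685573422663517 in hexadecimal, padded to 64 bits, is 0x11A5EF4A95D8C75D.
Split into bytes (most-significant first): 11 A5 EF 4A 95 D8 C7 5D.
Big-endian: lowest address holds the most-significant byte.
So the memory order matches the most-significant-first order: 11 A5 EF 4A 95 D8 C7 5D.

11 A5 EF 4A 95 D8 C7 5D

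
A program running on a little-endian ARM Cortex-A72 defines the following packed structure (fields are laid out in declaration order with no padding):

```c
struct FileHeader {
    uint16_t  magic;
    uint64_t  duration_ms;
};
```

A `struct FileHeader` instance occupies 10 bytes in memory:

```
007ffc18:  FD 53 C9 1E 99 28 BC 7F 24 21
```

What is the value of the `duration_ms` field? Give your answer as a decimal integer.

`duration_ms` follows `magic` (2 bytes), so it starts at byte offset 2 and occupies 8 bytes.
Bytes at offsets 2..9: C9 1E 99 28 BC 7F 24 21.
Little-endian stores the least-significant byte at the lowest address.
Reassemble most-significant byte first: 21 24 7F BC 28 99 1E C9 → 0x21247FBC28991EC9.
0x21247FBC28991EC9 = 2388174148524908233.

2388174148524908233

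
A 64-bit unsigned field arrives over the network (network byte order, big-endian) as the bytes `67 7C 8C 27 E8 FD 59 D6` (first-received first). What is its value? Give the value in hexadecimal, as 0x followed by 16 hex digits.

0x677C8C27E8FD59D6

Big-endian stores the most-significant byte at the lowest address.
The bytes are already most-significant first: 0x677C8C27E8FD59D6.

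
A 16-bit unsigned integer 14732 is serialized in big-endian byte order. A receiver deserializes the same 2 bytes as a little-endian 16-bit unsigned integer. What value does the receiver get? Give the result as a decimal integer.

14732 in 16-bit hexadecimal is 0x398C.
Stored big-endian, the bytes at ascending addresses are 39 8C.
Read back as little-endian, the first byte is least significant, giving 0x8C39.
0x8C39 = 35897.

35897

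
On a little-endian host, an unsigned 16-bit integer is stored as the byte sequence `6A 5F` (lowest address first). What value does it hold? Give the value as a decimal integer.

24426

In little-endian order the low byte comes first in memory.
Reassemble most-significant byte first: 5F 6A → 0x5F6A.
0x5F6A = 24426.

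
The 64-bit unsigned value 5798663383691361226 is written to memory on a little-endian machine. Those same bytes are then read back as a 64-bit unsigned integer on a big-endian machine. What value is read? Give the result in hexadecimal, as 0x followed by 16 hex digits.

5798663383691361226 in 64-bit hexadecimal is 0x5078FD9FF4FCFBCA.
Stored little-endian, the bytes at ascending addresses are CA FB FC F4 9F FD 78 50.
Read back as big-endian, the last byte is least significant, giving 0xCAFBFCF49FFD7850.

0xCAFBFCF49FFD7850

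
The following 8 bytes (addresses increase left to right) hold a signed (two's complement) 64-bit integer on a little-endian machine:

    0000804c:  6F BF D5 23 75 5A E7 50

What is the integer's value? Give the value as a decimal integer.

5829727701813280623

Little-endian stores the least-significant byte at the lowest address.
Reassemble most-significant byte first: 50 E7 5A 75 23 D5 BF 6F → 0x50E75A7523D5BF6F.
0x50E75A7523D5BF6F = 5829727701813280623.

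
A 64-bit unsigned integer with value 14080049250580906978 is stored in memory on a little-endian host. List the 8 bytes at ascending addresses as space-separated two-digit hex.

14080049250580906978 in hexadecimal, padded to 64 bits, is 0xC3666231B0E143E2.
Split into bytes (most-significant first): C3 66 62 31 B0 E1 43 E2.
Little-endian stores the least-significant byte at the lowest address.
So at ascending addresses the bytes are E2 43 E1 B0 31 62 66 C3.

E2 43 E1 B0 31 62 66 C3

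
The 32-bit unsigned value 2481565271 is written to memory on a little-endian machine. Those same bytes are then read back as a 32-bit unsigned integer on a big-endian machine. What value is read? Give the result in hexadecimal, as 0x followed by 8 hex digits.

0x57AEE993

2481565271 in 32-bit hexadecimal is 0x93E9AE57.
Stored little-endian, the bytes at ascending addresses are 57 AE E9 93.
Read back as big-endian, the last byte is least significant, giving 0x57AEE993.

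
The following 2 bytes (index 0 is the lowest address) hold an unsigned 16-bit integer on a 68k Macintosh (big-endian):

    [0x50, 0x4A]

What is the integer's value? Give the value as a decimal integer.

20554

Big-endian: lowest address holds the most-significant byte.
The bytes are already most-significant first: 0x504A.
0x504A = 20554.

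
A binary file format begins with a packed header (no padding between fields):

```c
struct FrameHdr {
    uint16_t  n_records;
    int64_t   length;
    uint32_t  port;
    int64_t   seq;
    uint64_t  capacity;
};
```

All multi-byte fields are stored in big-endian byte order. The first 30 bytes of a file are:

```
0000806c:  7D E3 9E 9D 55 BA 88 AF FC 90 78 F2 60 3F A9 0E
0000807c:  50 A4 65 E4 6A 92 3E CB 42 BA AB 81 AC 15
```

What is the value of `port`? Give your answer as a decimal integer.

2029150271

`port` follows `n_records` (2 B), `length` (8 B), so it starts at offset 2 + 8 = 10 and occupies 4 bytes.
Bytes at offsets 10..13: 78 F2 60 3F.
In big-endian order the high byte comes first in memory.
The bytes are already most-significant first: 0x78F2603F.
0x78F2603F = 2029150271.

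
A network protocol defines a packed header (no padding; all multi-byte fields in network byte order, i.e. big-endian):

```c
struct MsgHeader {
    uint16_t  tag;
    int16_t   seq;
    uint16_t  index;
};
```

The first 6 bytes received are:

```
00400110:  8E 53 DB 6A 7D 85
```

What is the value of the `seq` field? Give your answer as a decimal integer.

-9366

`seq` follows `tag` (2 bytes), so it starts at byte offset 2 and occupies 2 bytes.
Bytes at offsets 2..3: DB 6A.
Big-endian: lowest address holds the most-significant byte.
The bytes are already most-significant first: 0xDB6A.
Top bit is set, so as a signed 16-bit value this is 0xDB6A − 2^16 = -9366.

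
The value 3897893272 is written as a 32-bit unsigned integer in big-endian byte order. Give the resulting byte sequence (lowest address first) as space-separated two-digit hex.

E8 55 21 98

3897893272 in hexadecimal, padded to 32 bits, is 0xE8552198.
Split into bytes (most-significant first): E8 55 21 98.
Big-endian: lowest address holds the most-significant byte.
So the memory order matches the most-significant-first order: E8 55 21 98.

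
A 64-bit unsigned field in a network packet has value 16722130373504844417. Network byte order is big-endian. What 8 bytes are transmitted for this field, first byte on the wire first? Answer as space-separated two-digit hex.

E8 10 F0 FA 20 86 C2 81

16722130373504844417 in hexadecimal, padded to 64 bits, is 0xE810F0FA2086C281.
Split into bytes (most-significant first): E8 10 F0 FA 20 86 C2 81.
In big-endian order the high byte comes first in memory.
So the memory order matches the most-significant-first order: E8 10 F0 FA 20 86 C2 81.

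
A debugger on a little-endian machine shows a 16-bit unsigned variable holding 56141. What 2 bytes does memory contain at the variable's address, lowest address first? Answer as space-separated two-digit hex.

4D DB

56141 in hexadecimal, padded to 16 bits, is 0xDB4D.
Split into bytes (most-significant first): DB 4D.
Little-endian stores the least-significant byte at the lowest address.
So at ascending addresses the bytes are 4D DB.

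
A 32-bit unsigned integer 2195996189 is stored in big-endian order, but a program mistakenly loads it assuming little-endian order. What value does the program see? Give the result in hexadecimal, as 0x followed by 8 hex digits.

2195996189 in 32-bit hexadecimal is 0x82E43E1D.
Stored big-endian, the bytes at ascending addresses are 82 E4 3E 1D.
Read back as little-endian, the first byte is least significant, giving 0x1D3EE482.

0x1D3EE482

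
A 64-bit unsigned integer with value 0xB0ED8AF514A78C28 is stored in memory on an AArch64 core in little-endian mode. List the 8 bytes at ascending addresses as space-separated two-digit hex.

28 8C A7 14 F5 8A ED B0

Split into bytes (most-significant first): B0 ED 8A F5 14 A7 8C 28.
Little-endian: lowest address holds the least-significant byte.
So at ascending addresses the bytes are 28 8C A7 14 F5 8A ED B0.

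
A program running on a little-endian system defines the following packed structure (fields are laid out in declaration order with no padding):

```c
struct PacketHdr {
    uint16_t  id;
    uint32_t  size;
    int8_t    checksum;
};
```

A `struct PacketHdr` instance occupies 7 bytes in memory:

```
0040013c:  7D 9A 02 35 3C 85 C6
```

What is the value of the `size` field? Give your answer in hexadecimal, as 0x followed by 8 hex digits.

`size` follows `id` (2 bytes), so it starts at byte offset 2 and occupies 4 bytes.
Bytes at offsets 2..5: 02 35 3C 85.
In little-endian order the low byte comes first in memory.
Reassemble most-significant byte first: 85 3C 35 02 → 0x853C3502.

0x853C3502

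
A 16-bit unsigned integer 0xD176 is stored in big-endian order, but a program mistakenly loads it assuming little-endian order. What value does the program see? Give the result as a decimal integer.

Stored big-endian, the bytes at ascending addresses are D1 76.
Read back as little-endian, the first byte is least significant, giving 0x76D1.
0x76D1 = 30417.

30417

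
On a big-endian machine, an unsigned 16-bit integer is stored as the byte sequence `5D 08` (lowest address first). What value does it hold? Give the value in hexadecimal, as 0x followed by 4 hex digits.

Big-endian stores the most-significant byte at the lowest address.
The bytes are already most-significant first: 0x5D08.

0x5D08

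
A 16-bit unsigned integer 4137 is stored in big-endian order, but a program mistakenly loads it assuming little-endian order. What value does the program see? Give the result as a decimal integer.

10512

4137 in 16-bit hexadecimal is 0x1029.
Stored big-endian, the bytes at ascending addresses are 10 29.
Read back as little-endian, the first byte is least significant, giving 0x2910.
0x2910 = 10512.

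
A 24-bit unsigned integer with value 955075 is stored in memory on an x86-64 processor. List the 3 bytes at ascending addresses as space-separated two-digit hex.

955075 in hexadecimal, padded to 24 bits, is 0x0E92C3.
Split into bytes (most-significant first): 0E 92 C3.
Little-endian stores the least-significant byte at the lowest address.
So at ascending addresses the bytes are C3 92 0E.

C3 92 0E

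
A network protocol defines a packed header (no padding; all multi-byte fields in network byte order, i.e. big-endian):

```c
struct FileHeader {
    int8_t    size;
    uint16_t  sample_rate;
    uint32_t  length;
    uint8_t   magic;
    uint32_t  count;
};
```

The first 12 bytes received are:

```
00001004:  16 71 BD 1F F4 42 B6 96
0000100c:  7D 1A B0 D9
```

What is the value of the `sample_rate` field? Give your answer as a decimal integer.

`sample_rate` follows `size` (1 byte), so it starts at byte offset 1 and occupies 2 bytes.
Bytes at offsets 1..2: 71 BD.
Big-endian: lowest address holds the most-significant byte.
The bytes are already most-significant first: 0x71BD.
0x71BD = 29117.

29117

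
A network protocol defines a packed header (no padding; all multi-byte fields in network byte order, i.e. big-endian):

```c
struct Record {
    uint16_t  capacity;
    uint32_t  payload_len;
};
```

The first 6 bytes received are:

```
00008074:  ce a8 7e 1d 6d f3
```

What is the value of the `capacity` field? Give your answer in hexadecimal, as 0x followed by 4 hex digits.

0xCEA8

`capacity` is the first field, at byte offset 0, occupying 2 bytes.
Bytes at offsets 0..1: CE A8.
Big-endian stores the most-significant byte at the lowest address.
The bytes are already most-significant first: 0xCEA8.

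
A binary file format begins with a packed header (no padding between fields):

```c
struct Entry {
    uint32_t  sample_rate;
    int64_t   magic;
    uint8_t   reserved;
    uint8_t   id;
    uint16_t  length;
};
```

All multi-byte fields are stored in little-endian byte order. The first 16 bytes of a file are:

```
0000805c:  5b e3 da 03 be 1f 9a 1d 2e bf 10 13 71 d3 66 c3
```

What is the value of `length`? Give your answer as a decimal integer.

50022

`length` follows `sample_rate` (4 B), `magic` (8 B), `reserved` (1 B), `id` (1 B), so it starts at offset 4 + 8 + 1 + 1 = 14 and occupies 2 bytes.
Bytes at offsets 14..15: 66 C3.
In little-endian order the low byte comes first in memory.
Reassemble most-significant byte first: C3 66 → 0xC366.
0xC366 = 50022.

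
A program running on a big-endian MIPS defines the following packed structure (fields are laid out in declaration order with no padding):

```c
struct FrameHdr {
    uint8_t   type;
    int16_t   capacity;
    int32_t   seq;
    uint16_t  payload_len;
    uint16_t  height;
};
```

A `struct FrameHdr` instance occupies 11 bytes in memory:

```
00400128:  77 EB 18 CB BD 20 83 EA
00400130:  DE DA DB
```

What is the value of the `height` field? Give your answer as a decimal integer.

`height` follows `type` (1 B), `capacity` (2 B), `seq` (4 B), `payload_len` (2 B), so it starts at offset 1 + 2 + 4 + 2 = 9 and occupies 2 bytes.
Bytes at offsets 9..10: DA DB.
Big-endian: lowest address holds the most-significant byte.
The bytes are already most-significant first: 0xDADB.
0xDADB = 56027.

56027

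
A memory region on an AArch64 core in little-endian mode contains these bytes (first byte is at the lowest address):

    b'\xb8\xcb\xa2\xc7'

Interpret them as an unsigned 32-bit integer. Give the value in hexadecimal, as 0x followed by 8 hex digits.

Little-endian: lowest address holds the least-significant byte.
Reassemble most-significant byte first: C7 A2 CB B8 → 0xC7A2CBB8.

0xC7A2CBB8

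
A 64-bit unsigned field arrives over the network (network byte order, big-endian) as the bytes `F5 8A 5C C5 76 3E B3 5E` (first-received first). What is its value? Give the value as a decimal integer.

17693056089240548190

Big-endian stores the most-significant byte at the lowest address.
The bytes are already most-significant first: 0xF58A5CC5763EB35E.
0xF58A5CC5763EB35E = 17693056089240548190.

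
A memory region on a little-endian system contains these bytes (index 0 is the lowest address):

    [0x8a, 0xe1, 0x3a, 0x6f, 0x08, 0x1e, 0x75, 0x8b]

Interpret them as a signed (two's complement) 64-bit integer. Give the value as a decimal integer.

Little-endian: lowest address holds the least-significant byte.
Reassemble most-significant byte first: 8B 75 1E 08 6F 3A E1 8A → 0x8B751E086F3AE18A.
Top bit is set, so as a signed 64-bit value this is 0x8B751E086F3AE18A − 2^64 = -8397772908587720310.

-8397772908587720310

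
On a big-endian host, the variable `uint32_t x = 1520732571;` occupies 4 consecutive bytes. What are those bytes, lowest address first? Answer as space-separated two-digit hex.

5A A4 89 9B

1520732571 in hexadecimal, padded to 32 bits, is 0x5AA4899B.
Split into bytes (most-significant first): 5A A4 89 9B.
In big-endian order the high byte comes first in memory.
So the memory order matches the most-significant-first order: 5A A4 89 9B.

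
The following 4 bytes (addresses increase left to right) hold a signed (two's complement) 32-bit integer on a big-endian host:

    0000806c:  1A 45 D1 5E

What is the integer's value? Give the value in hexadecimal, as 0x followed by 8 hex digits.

Big-endian: lowest address holds the most-significant byte.
The bytes are already most-significant first: 0x1A45D15E.

0x1A45D15E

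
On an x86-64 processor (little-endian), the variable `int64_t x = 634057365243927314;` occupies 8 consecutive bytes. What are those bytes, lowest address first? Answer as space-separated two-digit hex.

634057365243927314 in hexadecimal, padded to 64 bits, is 0x08CC9FD076959B12.
Split into bytes (most-significant first): 08 CC 9F D0 76 95 9B 12.
Little-endian stores the least-significant byte at the lowest address.
So at ascending addresses the bytes are 12 9B 95 76 D0 9F CC 08.

12 9B 95 76 D0 9F CC 08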